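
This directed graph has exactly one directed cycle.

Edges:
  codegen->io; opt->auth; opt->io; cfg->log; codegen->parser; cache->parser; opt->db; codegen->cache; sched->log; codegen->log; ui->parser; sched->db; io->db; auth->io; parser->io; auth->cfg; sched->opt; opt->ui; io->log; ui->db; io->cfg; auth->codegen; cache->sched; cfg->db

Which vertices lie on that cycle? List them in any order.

opt, auth, cache, sched, codegen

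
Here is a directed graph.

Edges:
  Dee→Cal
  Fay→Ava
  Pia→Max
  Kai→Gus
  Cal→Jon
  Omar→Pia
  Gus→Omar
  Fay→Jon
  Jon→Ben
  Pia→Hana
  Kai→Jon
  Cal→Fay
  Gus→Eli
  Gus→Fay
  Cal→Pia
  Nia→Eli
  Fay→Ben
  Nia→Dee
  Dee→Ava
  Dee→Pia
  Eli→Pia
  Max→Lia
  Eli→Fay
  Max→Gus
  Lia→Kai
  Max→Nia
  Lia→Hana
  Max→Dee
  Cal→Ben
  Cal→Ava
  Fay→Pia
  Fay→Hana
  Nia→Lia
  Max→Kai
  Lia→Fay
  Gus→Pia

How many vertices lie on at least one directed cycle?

11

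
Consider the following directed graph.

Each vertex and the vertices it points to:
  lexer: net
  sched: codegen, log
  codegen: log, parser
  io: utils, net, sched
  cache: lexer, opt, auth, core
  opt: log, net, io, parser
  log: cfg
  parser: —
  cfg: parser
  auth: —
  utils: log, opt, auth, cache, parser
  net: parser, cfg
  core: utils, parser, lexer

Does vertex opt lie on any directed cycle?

Yes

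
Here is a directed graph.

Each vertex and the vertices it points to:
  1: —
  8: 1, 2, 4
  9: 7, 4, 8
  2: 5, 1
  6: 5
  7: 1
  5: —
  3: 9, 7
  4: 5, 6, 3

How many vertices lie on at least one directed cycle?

4

A vertex is on a directed cycle iff it belongs to a strongly connected component of size ≥ 2 (or has a self-loop).
The vertices on cycles are {3, 4, 8, 9} — 4 in total.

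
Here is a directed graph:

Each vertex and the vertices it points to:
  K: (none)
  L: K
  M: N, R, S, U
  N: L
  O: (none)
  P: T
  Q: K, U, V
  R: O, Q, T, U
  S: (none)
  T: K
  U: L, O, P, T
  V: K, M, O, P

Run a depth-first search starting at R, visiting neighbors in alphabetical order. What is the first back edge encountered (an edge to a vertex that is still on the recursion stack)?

DFS from R (visiting neighbors in alphabetical order); mark gray on enter, black on exit:
R gray
  O gray
  O black
  Q gray
    K gray
    K black
    U gray
      L gray
        L→K: K black — skip
      L black
      U→O: O black — skip
      P gray
        T gray
          T→K: K black — skip
        T black
      P black
      U→T: T black — skip
    U black
    V gray
      V→K: K black — skip
      M gray
        N gray
          N→L: L black — skip
        N black
        M→R: R is gray → back edge
First back edge: M → R.

M→R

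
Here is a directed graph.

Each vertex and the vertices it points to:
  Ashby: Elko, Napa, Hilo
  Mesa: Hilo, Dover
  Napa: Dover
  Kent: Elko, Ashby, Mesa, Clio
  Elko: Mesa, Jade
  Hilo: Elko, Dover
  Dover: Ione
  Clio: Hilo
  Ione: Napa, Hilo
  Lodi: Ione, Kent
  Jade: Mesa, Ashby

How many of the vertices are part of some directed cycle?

8

A vertex is on a directed cycle iff it belongs to a strongly connected component of size ≥ 2 (or has a self-loop).
The vertices on cycles are {Elko, Hilo, Ione, Jade, Mesa, Napa, Ashby, Dover} — 8 in total.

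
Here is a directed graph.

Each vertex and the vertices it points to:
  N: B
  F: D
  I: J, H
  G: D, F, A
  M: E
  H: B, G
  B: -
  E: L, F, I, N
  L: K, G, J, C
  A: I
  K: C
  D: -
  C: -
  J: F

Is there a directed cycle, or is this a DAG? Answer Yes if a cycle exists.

DFS with white/gray/black marking, starting from E:
E gray
  L gray
    K gray
      C gray
      C black
    K black
    G gray
      D gray
      D black
      F gray
        F→D: D black — skip
      F black
      A gray
        I gray
          J gray
            J→F: F black — skip
          J black
          H gray
            B gray
            B black
            H→G: G is gray → back edge
Back edge found, so a cycle exists: G → A → I → H → G.

Yes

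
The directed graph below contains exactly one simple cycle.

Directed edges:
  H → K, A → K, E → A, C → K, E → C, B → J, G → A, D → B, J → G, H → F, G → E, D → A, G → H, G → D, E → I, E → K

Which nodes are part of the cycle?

DFS with gray/black marking from G:
G gray
  A gray
    K gray
    K black
  A black
  H gray
    F gray
    F black
    H→K: K black — skip
  H black
  D gray
    D→A: A black — skip
    B gray
      J gray
        J→G: G is gray → back edge
Back edge closes the cycle G → D → B → J → G; its vertices are {B, D, G, J}.

B, D, G, J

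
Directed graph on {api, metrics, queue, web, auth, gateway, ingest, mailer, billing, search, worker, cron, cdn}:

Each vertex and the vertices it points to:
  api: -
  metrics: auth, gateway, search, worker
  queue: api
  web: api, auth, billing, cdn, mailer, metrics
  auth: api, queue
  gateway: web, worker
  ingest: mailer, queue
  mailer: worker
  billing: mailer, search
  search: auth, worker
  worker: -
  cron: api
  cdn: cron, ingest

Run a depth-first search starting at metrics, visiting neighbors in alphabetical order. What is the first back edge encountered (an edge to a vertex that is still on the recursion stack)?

web→metrics

DFS from metrics (visiting neighbors in alphabetical order); mark gray on enter, black on exit:
metrics gray
  auth gray
    api gray
    api black
    queue gray
      queue→api: api black — skip
    queue black
  auth black
  gateway gray
    web gray
      web→api: api black — skip
      web→auth: auth black — skip
      billing gray
        mailer gray
          worker gray
          worker black
        mailer black
        search gray
          search→auth: auth black — skip
          search→worker: worker black — skip
        search black
      billing black
      cdn gray
        cron gray
          cron→api: api black — skip
        cron black
        ingest gray
          ingest→mailer: mailer black — skip
          ingest→queue: queue black — skip
        ingest black
      cdn black
      web→mailer: mailer black — skip
      web→metrics: metrics is gray → back edge
First back edge: web → metrics.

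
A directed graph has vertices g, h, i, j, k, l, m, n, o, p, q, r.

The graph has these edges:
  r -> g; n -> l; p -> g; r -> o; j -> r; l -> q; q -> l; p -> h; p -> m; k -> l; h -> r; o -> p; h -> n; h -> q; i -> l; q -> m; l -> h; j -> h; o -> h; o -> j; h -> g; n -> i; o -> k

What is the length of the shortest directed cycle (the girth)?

For each vertex v, BFS finds the shortest path from v back to v.
The shortest such closed walk is q → l → q, length 2.

2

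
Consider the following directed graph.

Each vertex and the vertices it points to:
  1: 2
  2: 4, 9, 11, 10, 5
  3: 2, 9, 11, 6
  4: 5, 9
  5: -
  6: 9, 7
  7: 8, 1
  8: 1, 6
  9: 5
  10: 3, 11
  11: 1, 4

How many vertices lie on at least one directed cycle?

8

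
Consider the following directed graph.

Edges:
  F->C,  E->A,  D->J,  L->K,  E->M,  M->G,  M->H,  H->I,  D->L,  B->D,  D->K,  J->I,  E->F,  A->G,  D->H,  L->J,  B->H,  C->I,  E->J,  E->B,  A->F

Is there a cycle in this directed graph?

No

DFS with white/gray/black marking, starting from L:
L gray
  K gray
  K black
  J gray
    I gray
    I black
  J black
L black
A gray
  F gray
    C gray
      C→I: I black — skip
    C black
  F black
  G gray
  G black
A black
B gray
  H gray
    H→I: I black — skip
  H black
  D gray
    D→H: H black — skip
    D→J: J black — skip
    D→L: L black — skip
    D→K: K black — skip
  D black
B black
E gray
  E→B: B black — skip
  M gray
    M→G: G black — skip
    M→H: H black — skip
  M black
  E→F: F black — skip
  E→A: A black — skip
  E→J: J black — skip
E black
Every edge goes to a white or black vertex — no back edge, so the graph is acyclic.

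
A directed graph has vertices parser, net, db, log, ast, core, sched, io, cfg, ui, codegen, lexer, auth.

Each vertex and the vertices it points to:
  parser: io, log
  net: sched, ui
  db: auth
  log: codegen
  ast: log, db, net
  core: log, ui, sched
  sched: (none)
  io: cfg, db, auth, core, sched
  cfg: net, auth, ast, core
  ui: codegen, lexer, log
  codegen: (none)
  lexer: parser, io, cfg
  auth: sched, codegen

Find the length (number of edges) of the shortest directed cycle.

4

For each vertex v, BFS finds the shortest path from v back to v.
The shortest such closed walk is lexer → cfg → core → ui → lexer, length 4.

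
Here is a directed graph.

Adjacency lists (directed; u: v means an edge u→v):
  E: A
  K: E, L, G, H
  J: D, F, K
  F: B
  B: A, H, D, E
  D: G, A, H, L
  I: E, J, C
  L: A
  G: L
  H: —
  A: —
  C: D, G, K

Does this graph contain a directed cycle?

No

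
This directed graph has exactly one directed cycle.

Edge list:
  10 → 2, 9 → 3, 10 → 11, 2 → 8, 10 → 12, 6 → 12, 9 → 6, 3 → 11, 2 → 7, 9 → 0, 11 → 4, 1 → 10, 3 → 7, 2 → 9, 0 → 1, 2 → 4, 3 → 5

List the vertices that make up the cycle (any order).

0, 1, 2, 9, 10

DFS with gray/black marking from 9:
9 gray
  0 gray
    1 gray
      10 gray
        12 gray
        12 black
        11 gray
          4 gray
          4 black
        11 black
        2 gray
          2→9: 9 is gray → back edge
Back edge closes the cycle 9 → 0 → 1 → 10 → 2 → 9; its vertices are {0, 1, 2, 9, 10}.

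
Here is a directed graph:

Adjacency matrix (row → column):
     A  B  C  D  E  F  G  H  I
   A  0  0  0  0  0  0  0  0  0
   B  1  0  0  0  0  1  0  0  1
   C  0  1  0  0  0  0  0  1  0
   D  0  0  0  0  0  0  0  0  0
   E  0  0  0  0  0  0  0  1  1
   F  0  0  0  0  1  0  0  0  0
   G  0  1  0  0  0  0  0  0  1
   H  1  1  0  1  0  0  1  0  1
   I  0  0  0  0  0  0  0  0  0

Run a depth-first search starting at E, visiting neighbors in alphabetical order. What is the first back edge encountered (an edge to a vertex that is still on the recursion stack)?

F->E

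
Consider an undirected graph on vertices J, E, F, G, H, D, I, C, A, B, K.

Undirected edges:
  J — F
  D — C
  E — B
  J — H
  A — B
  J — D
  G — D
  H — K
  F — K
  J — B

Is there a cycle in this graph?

Yes

DFS, tracking each vertex's parent; an edge to a visited non-parent vertex closes a cycle.
Start from D:
visit D (parent –)
  visit G (parent D)
    G–D: parent, skip
  visit J (parent D)
    visit H (parent J)
      visit K (parent H)
        K–H: parent, skip
        visit F (parent K)
          F–J: J visited and ≠ parent → cycle
Cycle: J – H – K – F – J.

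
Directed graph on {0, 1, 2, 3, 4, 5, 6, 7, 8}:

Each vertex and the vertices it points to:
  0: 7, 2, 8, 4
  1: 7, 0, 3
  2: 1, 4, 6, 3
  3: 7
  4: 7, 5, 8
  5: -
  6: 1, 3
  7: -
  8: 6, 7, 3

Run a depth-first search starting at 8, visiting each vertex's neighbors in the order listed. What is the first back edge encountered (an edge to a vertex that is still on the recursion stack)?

2→1

DFS from 8 (visiting each vertex's neighbors in the order listed); mark gray on enter, black on exit:
8 gray
  6 gray
    1 gray
      7 gray
      7 black
      0 gray
        0→7: 7 black — skip
        2 gray
          2→1: 1 is gray → back edge
First back edge: 2 → 1.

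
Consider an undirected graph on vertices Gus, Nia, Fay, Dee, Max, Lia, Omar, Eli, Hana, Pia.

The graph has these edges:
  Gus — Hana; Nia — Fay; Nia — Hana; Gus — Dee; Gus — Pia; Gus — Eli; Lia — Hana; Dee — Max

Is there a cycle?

No

DFS, tracking each vertex's parent; an edge to a visited non-parent vertex closes a cycle.
Start from Fay:
visit Fay (parent –)
  visit Nia (parent Fay)
    Nia–Fay: parent, skip
    visit Hana (parent Nia)
      visit Gus (parent Hana)
        visit Eli (parent Gus)
          Eli–Gus: parent, skip
        Gus–Hana: parent, skip
        visit Pia (parent Gus)
          Pia–Gus: parent, skip
        visit Dee (parent Gus)
          visit Max (parent Dee)
            Max–Dee: parent, skip
          Dee–Gus: parent, skip
      visit Lia (parent Hana)
        Lia–Hana: parent, skip
      Hana–Nia: parent, skip
visit Omar (parent –)
No non-parent visited neighbor found — the graph is a forest.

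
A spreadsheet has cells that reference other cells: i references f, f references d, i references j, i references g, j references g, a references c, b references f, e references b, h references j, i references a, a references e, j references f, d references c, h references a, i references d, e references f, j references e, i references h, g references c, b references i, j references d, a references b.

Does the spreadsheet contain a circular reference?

DFS with white/gray/black marking, starting from h:
h gray
  j gray
    d gray
      c gray
      c black
    d black
    g gray
      g→c: c black — skip
    g black
    f gray
      f→d: d black — skip
    f black
    e gray
      e→f: f black — skip
      b gray
        i gray
          i→f: f black — skip
          i→j: j is gray → back edge
Back edge found, so a cycle exists: j → e → b → i → j.

Yes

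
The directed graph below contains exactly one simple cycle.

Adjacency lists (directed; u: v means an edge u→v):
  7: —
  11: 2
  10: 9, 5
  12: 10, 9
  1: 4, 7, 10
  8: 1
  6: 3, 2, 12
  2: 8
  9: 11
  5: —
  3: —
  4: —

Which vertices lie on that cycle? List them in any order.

1, 2, 8, 9, 10, 11

DFS with gray/black marking from 2:
2 gray
  8 gray
    1 gray
      4 gray
      4 black
      7 gray
      7 black
      10 gray
        9 gray
          11 gray
            11→2: 2 is gray → back edge
Back edge closes the cycle 2 → 8 → 1 → 10 → 9 → 11 → 2; its vertices are {1, 2, 8, 9, 10, 11}.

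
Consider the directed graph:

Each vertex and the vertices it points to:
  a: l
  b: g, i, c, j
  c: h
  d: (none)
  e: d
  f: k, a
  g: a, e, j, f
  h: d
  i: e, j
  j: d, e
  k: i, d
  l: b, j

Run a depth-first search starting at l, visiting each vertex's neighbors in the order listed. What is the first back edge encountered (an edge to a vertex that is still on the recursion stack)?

a→l

DFS from l (visiting each vertex's neighbors in the order listed); mark gray on enter, black on exit:
l gray
  b gray
    g gray
      a gray
        a→l: l is gray → back edge
First back edge: a → l.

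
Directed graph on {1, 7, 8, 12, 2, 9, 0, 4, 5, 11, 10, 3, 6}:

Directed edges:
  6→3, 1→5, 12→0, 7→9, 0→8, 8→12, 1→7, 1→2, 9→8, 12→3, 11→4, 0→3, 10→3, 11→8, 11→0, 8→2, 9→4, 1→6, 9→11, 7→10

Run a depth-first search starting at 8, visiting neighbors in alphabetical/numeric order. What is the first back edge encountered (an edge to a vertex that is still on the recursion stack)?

0→8

DFS from 8 (visiting neighbors in alphabetical/numeric order); mark gray on enter, black on exit:
8 gray
  2 gray
  2 black
  12 gray
    0 gray
      3 gray
      3 black
      0→8: 8 is gray → back edge
First back edge: 0 → 8.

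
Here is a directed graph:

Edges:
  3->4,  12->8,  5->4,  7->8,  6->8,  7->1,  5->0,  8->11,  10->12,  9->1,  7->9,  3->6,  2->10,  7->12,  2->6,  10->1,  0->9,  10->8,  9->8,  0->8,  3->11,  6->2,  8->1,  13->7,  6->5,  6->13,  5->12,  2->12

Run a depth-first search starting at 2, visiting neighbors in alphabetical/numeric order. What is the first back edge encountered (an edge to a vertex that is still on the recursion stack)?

6→2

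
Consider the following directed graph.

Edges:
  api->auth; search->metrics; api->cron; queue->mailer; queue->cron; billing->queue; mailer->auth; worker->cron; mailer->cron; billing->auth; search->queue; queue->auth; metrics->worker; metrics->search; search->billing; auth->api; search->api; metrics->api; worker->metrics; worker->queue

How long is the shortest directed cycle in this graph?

2

For each vertex v, BFS finds the shortest path from v back to v.
The shortest such closed walk is metrics → worker → metrics, length 2.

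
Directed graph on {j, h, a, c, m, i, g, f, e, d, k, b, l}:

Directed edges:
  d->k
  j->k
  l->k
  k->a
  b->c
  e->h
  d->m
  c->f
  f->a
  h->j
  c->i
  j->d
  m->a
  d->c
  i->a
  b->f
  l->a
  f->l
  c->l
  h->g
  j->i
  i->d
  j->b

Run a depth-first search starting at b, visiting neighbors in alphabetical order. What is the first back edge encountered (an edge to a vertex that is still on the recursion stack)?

DFS from b (visiting neighbors in alphabetical order); mark gray on enter, black on exit:
b gray
  c gray
    f gray
      a gray
      a black
      l gray
        l→a: a black — skip
        k gray
          k→a: a black — skip
        k black
      l black
    f black
    i gray
      i→a: a black — skip
      d gray
        d→c: c is gray → back edge
First back edge: d → c.

d->c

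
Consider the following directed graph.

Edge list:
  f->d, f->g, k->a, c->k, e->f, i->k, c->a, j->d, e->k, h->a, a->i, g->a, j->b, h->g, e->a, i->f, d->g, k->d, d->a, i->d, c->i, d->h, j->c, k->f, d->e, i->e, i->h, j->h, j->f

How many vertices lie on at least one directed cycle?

8

A vertex is on a directed cycle iff it belongs to a strongly connected component of size ≥ 2 (or has a self-loop).
The vertices on cycles are {a, d, e, f, g, h, i, k} — 8 in total.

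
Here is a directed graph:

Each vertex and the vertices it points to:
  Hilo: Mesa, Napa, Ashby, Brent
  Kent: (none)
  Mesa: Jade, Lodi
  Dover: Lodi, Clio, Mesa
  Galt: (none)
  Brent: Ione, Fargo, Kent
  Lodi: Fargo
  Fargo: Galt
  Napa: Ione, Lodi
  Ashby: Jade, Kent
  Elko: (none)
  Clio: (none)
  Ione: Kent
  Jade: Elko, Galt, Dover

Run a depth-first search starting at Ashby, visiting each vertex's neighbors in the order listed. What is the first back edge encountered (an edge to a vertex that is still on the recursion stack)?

Mesa->Jade

DFS from Ashby (visiting each vertex's neighbors in the order listed); mark gray on enter, black on exit:
Ashby gray
  Jade gray
    Elko gray
    Elko black
    Galt gray
    Galt black
    Dover gray
      Lodi gray
        Fargo gray
          Fargo→Galt: Galt black — skip
        Fargo black
      Lodi black
      Clio gray
      Clio black
      Mesa gray
        Mesa→Jade: Jade is gray → back edge
First back edge: Mesa → Jade.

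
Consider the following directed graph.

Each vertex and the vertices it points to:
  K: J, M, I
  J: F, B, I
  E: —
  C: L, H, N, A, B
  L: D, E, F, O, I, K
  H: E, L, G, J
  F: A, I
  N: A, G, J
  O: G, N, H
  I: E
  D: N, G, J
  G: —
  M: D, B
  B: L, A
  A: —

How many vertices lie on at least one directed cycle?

A vertex is on a directed cycle iff it belongs to a strongly connected component of size ≥ 2 (or has a self-loop).
The vertices on cycles are {B, D, H, J, K, L, M, N, O} — 9 in total.

9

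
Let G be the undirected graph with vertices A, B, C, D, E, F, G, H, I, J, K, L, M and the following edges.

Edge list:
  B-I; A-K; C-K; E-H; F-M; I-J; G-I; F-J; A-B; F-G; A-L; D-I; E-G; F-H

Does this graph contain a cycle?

Yes

DFS, tracking each vertex's parent; an edge to a visited non-parent vertex closes a cycle.
Start from K:
visit K (parent –)
  visit C (parent K)
    C–K: parent, skip
  visit A (parent K)
    visit L (parent A)
      L–A: parent, skip
    visit B (parent A)
      B–A: parent, skip
      visit I (parent B)
        I–B: parent, skip
        visit J (parent I)
          visit F (parent J)
            visit M (parent F)
              M–F: parent, skip
            F–J: parent, skip
            visit G (parent F)
              G–I: I visited and ≠ parent → cycle
Cycle: I – J – F – G – I.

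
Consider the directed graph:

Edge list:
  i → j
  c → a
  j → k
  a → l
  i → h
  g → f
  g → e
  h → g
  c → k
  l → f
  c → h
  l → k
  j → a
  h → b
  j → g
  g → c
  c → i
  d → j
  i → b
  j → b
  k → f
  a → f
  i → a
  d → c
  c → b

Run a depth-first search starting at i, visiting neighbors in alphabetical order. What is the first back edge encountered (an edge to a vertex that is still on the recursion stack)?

DFS from i (visiting neighbors in alphabetical order); mark gray on enter, black on exit:
i gray
  a gray
    f gray
    f black
    l gray
      l→f: f black — skip
      k gray
        k→f: f black — skip
      k black
    l black
  a black
  b gray
  b black
  h gray
    h→b: b black — skip
    g gray
      c gray
        c→a: a black — skip
        c→b: b black — skip
        c→h: h is gray → back edge
First back edge: c → h.

c→h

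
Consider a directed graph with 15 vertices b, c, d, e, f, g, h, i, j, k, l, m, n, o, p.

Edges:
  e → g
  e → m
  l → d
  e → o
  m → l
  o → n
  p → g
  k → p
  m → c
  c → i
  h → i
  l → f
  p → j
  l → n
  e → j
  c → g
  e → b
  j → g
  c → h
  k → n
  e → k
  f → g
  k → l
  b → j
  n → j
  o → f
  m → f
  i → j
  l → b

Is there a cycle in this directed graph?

No

DFS with white/gray/black marking, starting from m:
m gray
  l gray
    n gray
      j gray
        g gray
        g black
      j black
    n black
    b gray
      b→j: j black — skip
    b black
    f gray
      f→g: g black — skip
    f black
    d gray
    d black
  l black
  c gray
    c→g: g black — skip
    h gray
      i gray
        i→j: j black — skip
      i black
    h black
    c→i: i black — skip
  c black
  m→f: f black — skip
m black
e gray
  e→g: g black — skip
  e→j: j black — skip
  k gray
    k→l: l black — skip
    k→n: n black — skip
    p gray
      p→g: g black — skip
      p→j: j black — skip
    p black
  k black
  e→m: m black — skip
  e→b: b black — skip
  o gray
    o→f: f black — skip
    o→n: n black — skip
  o black
e black
Every edge goes to a white or black vertex — no back edge, so the graph is acyclic.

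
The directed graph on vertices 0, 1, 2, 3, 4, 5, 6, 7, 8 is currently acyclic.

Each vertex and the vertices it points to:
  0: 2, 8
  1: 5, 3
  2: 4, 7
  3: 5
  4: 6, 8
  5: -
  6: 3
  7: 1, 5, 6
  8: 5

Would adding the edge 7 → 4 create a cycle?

No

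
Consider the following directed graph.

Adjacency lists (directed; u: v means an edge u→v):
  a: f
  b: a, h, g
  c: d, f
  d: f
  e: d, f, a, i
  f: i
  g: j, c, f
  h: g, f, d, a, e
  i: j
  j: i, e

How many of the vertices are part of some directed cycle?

6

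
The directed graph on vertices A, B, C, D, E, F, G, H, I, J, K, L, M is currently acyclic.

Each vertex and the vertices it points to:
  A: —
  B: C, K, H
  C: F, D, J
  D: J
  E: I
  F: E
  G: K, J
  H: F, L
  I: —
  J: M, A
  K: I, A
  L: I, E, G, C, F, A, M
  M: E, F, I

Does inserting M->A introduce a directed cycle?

Adding M→A creates a cycle iff A can already reach M.
Explore from A: no path reaches M. The graph stays acyclic.

No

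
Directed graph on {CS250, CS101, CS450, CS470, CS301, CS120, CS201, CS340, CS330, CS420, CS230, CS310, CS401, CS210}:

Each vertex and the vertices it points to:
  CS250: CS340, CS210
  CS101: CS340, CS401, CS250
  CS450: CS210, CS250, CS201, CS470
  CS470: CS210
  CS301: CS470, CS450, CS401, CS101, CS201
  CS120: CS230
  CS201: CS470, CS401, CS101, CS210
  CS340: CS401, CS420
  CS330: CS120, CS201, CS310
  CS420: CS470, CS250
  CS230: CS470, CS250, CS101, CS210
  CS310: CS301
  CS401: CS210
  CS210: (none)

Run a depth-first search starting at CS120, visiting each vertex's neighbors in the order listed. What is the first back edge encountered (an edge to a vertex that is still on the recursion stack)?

CS420->CS250

DFS from CS120 (visiting each vertex's neighbors in the order listed); mark gray on enter, black on exit:
CS120 gray
  CS230 gray
    CS470 gray
      CS210 gray
      CS210 black
    CS470 black
    CS250 gray
      CS340 gray
        CS401 gray
          CS401→CS210: CS210 black — skip
        CS401 black
        CS420 gray
          CS420→CS470: CS470 black — skip
          CS420→CS250: CS250 is gray → back edge
First back edge: CS420 → CS250.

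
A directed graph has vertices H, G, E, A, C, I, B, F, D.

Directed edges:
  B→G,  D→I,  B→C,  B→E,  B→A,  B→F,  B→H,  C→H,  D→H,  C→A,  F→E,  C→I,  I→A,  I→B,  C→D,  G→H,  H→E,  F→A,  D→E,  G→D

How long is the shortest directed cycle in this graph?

3

For each vertex v, BFS finds the shortest path from v back to v.
The shortest such closed walk is I → B → C → I, length 3.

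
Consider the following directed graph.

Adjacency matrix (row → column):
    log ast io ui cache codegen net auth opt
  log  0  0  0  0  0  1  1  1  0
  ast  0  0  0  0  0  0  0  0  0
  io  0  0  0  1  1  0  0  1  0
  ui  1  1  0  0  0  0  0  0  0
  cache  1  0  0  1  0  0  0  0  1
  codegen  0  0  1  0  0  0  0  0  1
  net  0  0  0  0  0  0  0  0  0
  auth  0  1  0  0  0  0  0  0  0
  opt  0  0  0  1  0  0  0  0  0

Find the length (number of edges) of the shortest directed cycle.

For each vertex v, BFS finds the shortest path from v back to v.
The shortest such closed walk is log → codegen → opt → ui → log, length 4.

4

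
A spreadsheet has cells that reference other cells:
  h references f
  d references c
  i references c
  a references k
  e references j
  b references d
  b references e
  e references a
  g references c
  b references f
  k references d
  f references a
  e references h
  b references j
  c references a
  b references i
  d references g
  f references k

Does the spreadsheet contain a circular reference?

Yes

DFS with white/gray/black marking, starting from g:
g gray
  c gray
    a gray
      k gray
        d gray
          d→c: c is gray → back edge
Back edge found, so a cycle exists: c → a → k → d → c.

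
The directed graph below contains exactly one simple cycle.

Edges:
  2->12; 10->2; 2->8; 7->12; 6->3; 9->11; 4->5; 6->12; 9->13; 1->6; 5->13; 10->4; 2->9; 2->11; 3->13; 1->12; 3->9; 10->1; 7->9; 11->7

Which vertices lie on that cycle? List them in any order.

7, 9, 11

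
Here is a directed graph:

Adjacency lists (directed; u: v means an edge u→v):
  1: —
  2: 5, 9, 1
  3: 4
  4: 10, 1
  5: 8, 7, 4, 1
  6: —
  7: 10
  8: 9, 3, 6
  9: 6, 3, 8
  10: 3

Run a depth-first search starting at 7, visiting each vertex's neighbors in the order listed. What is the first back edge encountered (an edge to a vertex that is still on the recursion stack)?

DFS from 7 (visiting each vertex's neighbors in the order listed); mark gray on enter, black on exit:
7 gray
  10 gray
    3 gray
      4 gray
        4→10: 10 is gray → back edge
First back edge: 4 → 10.

4->10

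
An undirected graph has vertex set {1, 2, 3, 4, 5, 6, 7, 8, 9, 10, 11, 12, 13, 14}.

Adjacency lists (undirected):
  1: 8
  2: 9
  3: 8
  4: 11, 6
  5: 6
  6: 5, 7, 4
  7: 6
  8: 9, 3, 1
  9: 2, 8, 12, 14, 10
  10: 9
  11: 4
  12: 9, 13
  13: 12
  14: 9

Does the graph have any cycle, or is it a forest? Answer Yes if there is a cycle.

No

DFS, tracking each vertex's parent; an edge to a visited non-parent vertex closes a cycle.
Start from 13:
visit 13 (parent –)
  visit 12 (parent 13)
    visit 9 (parent 12)
      visit 2 (parent 9)
        2–9: parent, skip
      visit 8 (parent 9)
        8–9: parent, skip
        visit 3 (parent 8)
          3–8: parent, skip
        visit 1 (parent 8)
          1–8: parent, skip
      9–12: parent, skip
      visit 14 (parent 9)
        14–9: parent, skip
      visit 10 (parent 9)
        10–9: parent, skip
    12–13: parent, skip
visit 4 (parent –)
  visit 11 (parent 4)
    11–4: parent, skip
  visit 6 (parent 4)
    visit 5 (parent 6)
      5–6: parent, skip
    visit 7 (parent 6)
      7–6: parent, skip
    6–4: parent, skip
No non-parent visited neighbor found — the graph is a forest.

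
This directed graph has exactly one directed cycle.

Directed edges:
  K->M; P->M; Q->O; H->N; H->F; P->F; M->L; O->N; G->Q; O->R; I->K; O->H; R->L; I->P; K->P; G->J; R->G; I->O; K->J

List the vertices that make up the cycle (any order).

G, O, Q, R

DFS with gray/black marking from O:
O gray
  R gray
    L gray
    L black
    G gray
      Q gray
        Q→O: O is gray → back edge
Back edge closes the cycle O → R → G → Q → O; its vertices are {G, O, Q, R}.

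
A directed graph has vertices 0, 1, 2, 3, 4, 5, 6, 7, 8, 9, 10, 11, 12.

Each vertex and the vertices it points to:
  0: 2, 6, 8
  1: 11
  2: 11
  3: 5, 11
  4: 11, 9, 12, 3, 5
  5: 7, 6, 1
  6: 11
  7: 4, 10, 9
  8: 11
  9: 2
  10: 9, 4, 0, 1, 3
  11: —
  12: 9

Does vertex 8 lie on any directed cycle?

8 lies on a cycle iff there is a path from 8 back to itself.
Exploring from 8, it never reaches itself; equivalently, its strongly connected component is a singleton.

No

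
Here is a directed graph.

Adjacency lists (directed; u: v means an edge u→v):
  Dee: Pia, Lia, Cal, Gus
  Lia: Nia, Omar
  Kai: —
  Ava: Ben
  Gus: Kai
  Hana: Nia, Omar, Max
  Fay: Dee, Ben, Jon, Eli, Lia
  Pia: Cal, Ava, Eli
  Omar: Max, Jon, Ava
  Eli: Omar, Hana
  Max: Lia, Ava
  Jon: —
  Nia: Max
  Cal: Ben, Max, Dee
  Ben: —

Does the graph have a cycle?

Yes

DFS with white/gray/black marking, starting from Pia:
Pia gray
  Cal gray
    Ben gray
    Ben black
    Max gray
      Lia gray
        Nia gray
          Nia→Max: Max is gray → back edge
Back edge found, so a cycle exists: Max → Lia → Nia → Max.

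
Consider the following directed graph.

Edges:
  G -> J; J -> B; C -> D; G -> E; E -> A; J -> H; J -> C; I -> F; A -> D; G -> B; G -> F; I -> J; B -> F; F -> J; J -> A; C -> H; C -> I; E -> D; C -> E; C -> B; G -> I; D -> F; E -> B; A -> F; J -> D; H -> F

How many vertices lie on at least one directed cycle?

9

A vertex is on a directed cycle iff it belongs to a strongly connected component of size ≥ 2 (or has a self-loop).
The vertices on cycles are {A, B, C, D, E, F, H, I, J} — 9 in total.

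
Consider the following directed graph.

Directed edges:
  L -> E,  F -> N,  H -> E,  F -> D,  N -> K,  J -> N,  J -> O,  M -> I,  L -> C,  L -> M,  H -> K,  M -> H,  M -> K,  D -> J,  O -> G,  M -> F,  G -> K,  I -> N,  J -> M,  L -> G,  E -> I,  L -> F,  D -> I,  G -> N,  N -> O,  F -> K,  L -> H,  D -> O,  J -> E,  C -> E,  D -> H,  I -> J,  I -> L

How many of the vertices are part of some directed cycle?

12

A vertex is on a directed cycle iff it belongs to a strongly connected component of size ≥ 2 (or has a self-loop).
The vertices on cycles are {C, D, E, F, G, H, I, J, L, M, N, O} — 12 in total.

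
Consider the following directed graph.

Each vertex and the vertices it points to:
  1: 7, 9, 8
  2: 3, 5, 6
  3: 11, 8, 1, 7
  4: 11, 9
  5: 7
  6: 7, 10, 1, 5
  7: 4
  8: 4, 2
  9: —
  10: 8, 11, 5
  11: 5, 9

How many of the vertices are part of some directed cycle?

A vertex is on a directed cycle iff it belongs to a strongly connected component of size ≥ 2 (or has a self-loop).
The vertices on cycles are {1, 2, 3, 4, 5, 6, 7, 8, 10, 11} — 10 in total.

10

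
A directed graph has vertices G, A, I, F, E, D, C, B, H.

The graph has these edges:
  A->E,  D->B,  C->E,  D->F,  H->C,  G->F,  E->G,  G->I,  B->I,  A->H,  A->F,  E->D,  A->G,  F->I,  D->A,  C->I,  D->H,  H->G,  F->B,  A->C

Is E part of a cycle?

Yes

E is on a cycle iff E can reach itself via ≥1 edge.
E → D → A → E — yes.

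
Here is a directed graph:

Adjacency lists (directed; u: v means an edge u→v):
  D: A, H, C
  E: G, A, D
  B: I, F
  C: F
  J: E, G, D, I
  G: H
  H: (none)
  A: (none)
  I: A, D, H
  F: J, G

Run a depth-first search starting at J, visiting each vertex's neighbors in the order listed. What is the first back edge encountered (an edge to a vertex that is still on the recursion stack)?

DFS from J (visiting each vertex's neighbors in the order listed); mark gray on enter, black on exit:
J gray
  E gray
    G gray
      H gray
      H black
    G black
    A gray
    A black
    D gray
      D→A: A black — skip
      D→H: H black — skip
      C gray
        F gray
          F→J: J is gray → back edge
First back edge: F → J.

F->J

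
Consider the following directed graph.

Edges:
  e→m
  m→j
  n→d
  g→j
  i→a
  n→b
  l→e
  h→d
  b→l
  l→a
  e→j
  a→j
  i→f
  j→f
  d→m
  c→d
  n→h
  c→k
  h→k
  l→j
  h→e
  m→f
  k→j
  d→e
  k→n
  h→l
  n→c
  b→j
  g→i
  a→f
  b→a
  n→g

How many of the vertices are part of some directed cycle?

A vertex is on a directed cycle iff it belongs to a strongly connected component of size ≥ 2 (or has a self-loop).
The vertices on cycles are {c, h, k, n} — 4 in total.

4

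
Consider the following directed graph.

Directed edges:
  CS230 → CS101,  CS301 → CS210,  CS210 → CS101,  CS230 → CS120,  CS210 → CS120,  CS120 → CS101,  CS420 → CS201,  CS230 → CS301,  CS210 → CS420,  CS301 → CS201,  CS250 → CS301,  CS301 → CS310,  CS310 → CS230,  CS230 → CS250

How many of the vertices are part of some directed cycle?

4

A vertex is on a directed cycle iff it belongs to a strongly connected component of size ≥ 2 (or has a self-loop).
The vertices on cycles are {CS230, CS250, CS301, CS310} — 4 in total.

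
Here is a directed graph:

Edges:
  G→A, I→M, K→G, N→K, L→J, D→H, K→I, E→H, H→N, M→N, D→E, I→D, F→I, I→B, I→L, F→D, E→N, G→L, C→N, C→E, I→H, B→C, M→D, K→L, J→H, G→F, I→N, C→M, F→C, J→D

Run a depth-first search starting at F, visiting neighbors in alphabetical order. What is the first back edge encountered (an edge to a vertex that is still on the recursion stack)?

DFS from F (visiting neighbors in alphabetical order); mark gray on enter, black on exit:
F gray
  C gray
    E gray
      H gray
        N gray
          K gray
            G gray
              A gray
              A black
              G→F: F is gray → back edge
First back edge: G → F.

G->F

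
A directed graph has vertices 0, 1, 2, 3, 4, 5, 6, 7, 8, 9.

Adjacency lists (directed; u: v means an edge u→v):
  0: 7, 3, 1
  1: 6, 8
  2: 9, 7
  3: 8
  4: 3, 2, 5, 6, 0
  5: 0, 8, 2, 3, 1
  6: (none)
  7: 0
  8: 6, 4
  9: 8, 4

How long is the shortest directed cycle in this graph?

For each vertex v, BFS finds the shortest path from v back to v.
The shortest such closed walk is 0 → 7 → 0, length 2.

2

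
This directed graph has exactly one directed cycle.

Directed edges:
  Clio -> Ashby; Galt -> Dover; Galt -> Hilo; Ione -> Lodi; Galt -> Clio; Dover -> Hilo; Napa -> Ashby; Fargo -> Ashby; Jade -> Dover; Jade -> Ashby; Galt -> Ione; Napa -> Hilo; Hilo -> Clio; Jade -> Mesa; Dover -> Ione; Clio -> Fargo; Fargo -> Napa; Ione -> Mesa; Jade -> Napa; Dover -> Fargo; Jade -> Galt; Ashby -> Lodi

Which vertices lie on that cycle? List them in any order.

Clio, Hilo, Napa, Fargo

DFS with gray/black marking from Clio:
Clio gray
  Fargo gray
    Ashby gray
      Lodi gray
      Lodi black
    Ashby black
    Napa gray
      Hilo gray
        Hilo→Clio: Clio is gray → back edge
Back edge closes the cycle Clio → Fargo → Napa → Hilo → Clio; its vertices are {Clio, Hilo, Napa, Fargo}.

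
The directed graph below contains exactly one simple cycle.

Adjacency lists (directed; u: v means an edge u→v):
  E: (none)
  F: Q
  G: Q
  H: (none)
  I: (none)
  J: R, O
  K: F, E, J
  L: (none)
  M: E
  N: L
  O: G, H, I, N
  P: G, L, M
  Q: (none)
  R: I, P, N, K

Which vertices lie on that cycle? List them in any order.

DFS with gray/black marking from J:
J gray
  R gray
    I gray
    I black
    P gray
      G gray
        Q gray
        Q black
      G black
      L gray
      L black
      M gray
        E gray
        E black
      M black
    P black
    N gray
      N→L: L black — skip
    N black
    K gray
      F gray
        F→Q: Q black — skip
      F black
      K→E: E black — skip
      K→J: J is gray → back edge
Back edge closes the cycle J → R → K → J; its vertices are {J, K, R}.

J, K, R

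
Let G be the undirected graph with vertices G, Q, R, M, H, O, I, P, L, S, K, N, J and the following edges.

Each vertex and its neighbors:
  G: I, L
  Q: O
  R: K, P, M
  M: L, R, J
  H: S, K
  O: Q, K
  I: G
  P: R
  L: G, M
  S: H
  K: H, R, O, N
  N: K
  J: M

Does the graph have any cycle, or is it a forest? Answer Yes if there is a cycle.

No

DFS, tracking each vertex's parent; an edge to a visited non-parent vertex closes a cycle.
Start from O:
visit O (parent –)
  visit Q (parent O)
    Q–O: parent, skip
  visit K (parent O)
    visit H (parent K)
      visit S (parent H)
        S–H: parent, skip
      H–K: parent, skip
    visit R (parent K)
      R–K: parent, skip
      visit P (parent R)
        P–R: parent, skip
      visit M (parent R)
        visit L (parent M)
          visit G (parent L)
            visit I (parent G)
              I–G: parent, skip
            G–L: parent, skip
          L–M: parent, skip
        M–R: parent, skip
        visit J (parent M)
          J–M: parent, skip
    K–O: parent, skip
    visit N (parent K)
      N–K: parent, skip
No non-parent visited neighbor found — the graph is a forest.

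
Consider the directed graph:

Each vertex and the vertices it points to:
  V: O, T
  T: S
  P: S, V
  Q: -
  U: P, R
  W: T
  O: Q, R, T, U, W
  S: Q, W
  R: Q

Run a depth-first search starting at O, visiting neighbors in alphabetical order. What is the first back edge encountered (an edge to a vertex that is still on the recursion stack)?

W->T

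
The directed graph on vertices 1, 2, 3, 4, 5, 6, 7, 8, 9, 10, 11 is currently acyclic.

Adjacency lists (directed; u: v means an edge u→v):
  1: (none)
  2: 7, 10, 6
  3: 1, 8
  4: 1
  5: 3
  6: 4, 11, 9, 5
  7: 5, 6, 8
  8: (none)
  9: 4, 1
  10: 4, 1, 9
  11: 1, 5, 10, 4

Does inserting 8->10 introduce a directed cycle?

Adding 8→10 creates a cycle iff 10 can already reach 8.
Explore from 10: no path reaches 8. The graph stays acyclic.

No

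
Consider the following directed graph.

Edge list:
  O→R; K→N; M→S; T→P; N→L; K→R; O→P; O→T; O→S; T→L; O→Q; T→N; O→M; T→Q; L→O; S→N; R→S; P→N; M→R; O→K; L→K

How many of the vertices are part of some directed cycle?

A vertex is on a directed cycle iff it belongs to a strongly connected component of size ≥ 2 (or has a self-loop).
The vertices on cycles are {K, L, M, N, O, P, R, S, T} — 9 in total.

9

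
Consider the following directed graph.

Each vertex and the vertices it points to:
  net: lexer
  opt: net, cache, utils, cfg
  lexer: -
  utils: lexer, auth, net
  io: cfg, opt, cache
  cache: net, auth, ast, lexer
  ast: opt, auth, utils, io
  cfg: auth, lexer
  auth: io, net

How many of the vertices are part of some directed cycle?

7

A vertex is on a directed cycle iff it belongs to a strongly connected component of size ≥ 2 (or has a self-loop).
The vertices on cycles are {io, ast, cfg, opt, auth, cache, utils} — 7 in total.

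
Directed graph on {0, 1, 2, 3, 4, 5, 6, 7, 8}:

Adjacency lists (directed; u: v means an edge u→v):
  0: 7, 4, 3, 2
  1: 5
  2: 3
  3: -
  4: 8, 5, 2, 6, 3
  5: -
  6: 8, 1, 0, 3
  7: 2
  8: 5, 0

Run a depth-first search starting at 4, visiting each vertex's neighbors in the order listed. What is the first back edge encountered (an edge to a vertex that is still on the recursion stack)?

0→4

DFS from 4 (visiting each vertex's neighbors in the order listed); mark gray on enter, black on exit:
4 gray
  8 gray
    5 gray
    5 black
    0 gray
      7 gray
        2 gray
          3 gray
          3 black
        2 black
      7 black
      0→4: 4 is gray → back edge
First back edge: 0 → 4.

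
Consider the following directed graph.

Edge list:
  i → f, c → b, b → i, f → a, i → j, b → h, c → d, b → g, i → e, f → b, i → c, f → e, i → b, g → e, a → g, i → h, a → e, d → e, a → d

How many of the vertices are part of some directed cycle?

4

A vertex is on a directed cycle iff it belongs to a strongly connected component of size ≥ 2 (or has a self-loop).
The vertices on cycles are {b, c, f, i} — 4 in total.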